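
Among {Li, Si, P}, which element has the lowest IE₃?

After 2 electrons have been removed, what remains? Li²⁺ is already 1 electron into the core; Si²⁺ still has 2 valence electrons; P²⁺ still has 3 valence electrons.
Core electrons are held far more tightly than valence electrons, so Li tops the IE_3 order.
Valence configurations: Si²⁺ [Ne]3s², P²⁺ [Ne]3s²3p¹.
P²⁺ loses a lone 3p electron whereas Si²⁺ must break into a filled 3s² pair, so IE_3(Si) > IE_3(P) even though P has the higher nuclear charge.
The numbers (kJ/mol): Li 11815, Si 3232, P 2914.
Putting it together, IE_3: P < Si < Li.

P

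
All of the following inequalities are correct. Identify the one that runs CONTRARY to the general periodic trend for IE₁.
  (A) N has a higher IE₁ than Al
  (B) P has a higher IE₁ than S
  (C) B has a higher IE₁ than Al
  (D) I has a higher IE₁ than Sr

(B)

The general trend: IE₁ increases across a period and decreases down a group.
(A) N (period 2, group 15) vs Al (period 3, group 13): the stated order agrees with the simple trend.
(B) P (period 3, group 15) vs S (period 3, group 16): the stated order contradicts the simple trend.
(C) B (period 2, group 13) vs Al (period 3, group 13): the stated order agrees with the simple trend.
(D) I (period 5, group 17) vs Sr (period 5, group 2): the stated order agrees with the simple trend.
The exception is (B): S (3p⁴) ionizes more easily than half-filled P (3p³) because the paired 3p electron in S is pushed out by e⁻–e⁻ repulsion.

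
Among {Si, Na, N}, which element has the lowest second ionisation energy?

After 1 electron has been removed, what remains? Si⁺ still has 3 valence electrons; Na⁺ is the bare [Ne] core; N⁺ still has 4 valence electrons.
Breaking into a closed-shell core is much more expensive than removing a leftover valence electron — Na has the largest IE_2 here.
Valence configurations: Si⁺ [Ne]3s²3p¹, N⁺ [He]2s²2p².
Tabulated IE_2 (kJ/mol): Si 1577, Na 4562, N 2856.
Putting it together, IE_2: Si < N < Na.

Si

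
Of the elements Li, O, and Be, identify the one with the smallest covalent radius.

O

Li is in period 2, group 1; Be is in period 2, group 2; O is in period 2, group 16.
Radius decreases left→right (rising Z_eff, same n) and increases top→bottom (higher n).
All lie in period 2, so atomic radius increases right to left.
The smallest covalent radius among these belongs to O.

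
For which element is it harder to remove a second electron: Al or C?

The second ionization energy removes an electron from the +1 ion. For each element: Al⁺ still has 2 valence electrons; C⁺ still has 3 valence electrons.
All are still removing valence electrons, so compare the +1 ions as you would atoms: IE_2 generally rises across a period (higher Z_eff) and falls down a group (larger shell), subject to the usual subshell exceptions.
Valence configurations: Al⁺ [Ne]3s², C⁺ [He]2s²2p¹.
Approximate IE_2 values (kJ/mol): Al 1817, C 2353.
Putting it together, IE_2: Al < C.

C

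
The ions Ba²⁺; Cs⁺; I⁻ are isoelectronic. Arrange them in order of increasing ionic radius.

Ba²⁺ < Cs⁺ < I⁻

All of these have 54 electrons, so size is governed by nuclear charge alone: the more protons, the stronger the pull on the same electron cloud, and the smaller the ion.
Nuclear charges: Ba²⁺ (Z=56), Cs⁺ (Z=55), I⁻ (Z=53).
Smallest to largest: Ba²⁺ < Cs⁺ < I⁻.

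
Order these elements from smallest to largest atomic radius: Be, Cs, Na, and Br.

Be is in period 2, group 2; Na is in period 3, group 1; Br is in period 4, group 17; Cs is in period 6, group 1.
Moving right in a period, electrons are added to the same shell under a stronger nuclear pull, so atoms get smaller; moving down, a new shell is opened and atoms get larger.
Neither a single period nor a single group — weigh both effects.
Br > Be: the two effects oppose for this pair; the down-group effect wins (114 vs 102 pm).
Na > Br: period and group pull opposite ways; the across-period shift dominates (155 vs 114 pm).
Cs > Na: Cs sits below Na in group 1, so the down-group effect alone puts Cs larger.
For reference (pm): Be 102, Na 155, Br 114, Cs 232.
So from smallest to largest: Be < Br < Na < Cs.

Be < Br < Na < Cs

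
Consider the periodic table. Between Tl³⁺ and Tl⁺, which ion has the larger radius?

Tl⁺

Both ions have Z = 81 protons, but Tl³⁺ has lost more electrons, so its remaining electrons feel a larger effective nuclear charge per electron and are pulled in more tightly.
Higher positive charge → smaller ion, so Tl⁺ > Tl³⁺.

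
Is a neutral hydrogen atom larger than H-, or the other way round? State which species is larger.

Forming H- adds 1 electron to H. More electron–electron repulsion in the same shell, with unchanged nuclear charge, lets the cloud expand.
An anion is larger than its parent atom: H- > H.

H-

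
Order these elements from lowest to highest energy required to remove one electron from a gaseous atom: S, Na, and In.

Na is in period 3, group 1; S is in period 3, group 16; In is in period 5, group 13.
Across a period the outer electron is held more tightly (higher IE₁); down a group it sits in a higher shell, more shielded, and comes off more easily.
Here both period and group differ, so the two effects have to be weighed against each other.
In > Na: the two effects oppose for this pair; the across-period effect wins (558 vs 496 kJ/mol).
S > In: relative to In, both the across-period and down-group shifts push S's first ionization energy up.
Approximate values (kJ/mol): Na 496, S 1000, In 558.
So from lowest to highest: Na < In < S.

Na < In < S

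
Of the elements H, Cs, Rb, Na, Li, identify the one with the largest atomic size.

H is in period 1, group 1; Li is in period 2, group 1; Na is in period 3, group 1; Rb is in period 5, group 1; Cs is in period 6, group 1.
Atomic radius shrinks across a period as nuclear charge pulls the same shell inward, and grows down a group as new shells are added.
All are in group 1, so atomic radius increases down the group.
The largest atomic size among these belongs to Cs.

Cs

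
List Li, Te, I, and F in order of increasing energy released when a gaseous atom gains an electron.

Li < Te < I < F

Li is in period 2, group 1; F is in period 2, group 17; Te is in period 5, group 16; I is in period 5, group 17.
Atoms with high Z_eff and room in the valence shell (especially the halogens) have the most exothermic electron affinities.
Here both period and group differ, so the two effects have to be weighed against each other.
Te > Li: the two effects oppose for this pair; the across-period effect wins (190 vs 60 kJ/mol).
I > Te: I lies to the right of Te in period 5, so the across-period effect alone puts I higher.
F > I: F sits above I in group 17, so the down-group effect alone puts F higher.
Tabulated electron affinity (kJ/mol): Li 60, F 328, Te 190, I 295.
So from lowest to highest: Li < Te < I < F.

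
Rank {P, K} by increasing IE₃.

P < K

Consider each +2 ion: P²⁺ still has 3 valence electrons; K²⁺ is already 1 electron into the core.
Pulling an electron out of a noble-gas core costs far more than removing a remaining valence electron, so K sits at the high end of IE_3.
Approximate IE_3 values (kJ/mol): P 2914, K 4420.
So the third ionization energies run P < K.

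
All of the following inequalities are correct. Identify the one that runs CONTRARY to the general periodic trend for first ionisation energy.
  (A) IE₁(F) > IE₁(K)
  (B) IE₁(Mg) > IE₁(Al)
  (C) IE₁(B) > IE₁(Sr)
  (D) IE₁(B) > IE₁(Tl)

(B)

The general trend: first ionisation energy increases across a period and decreases down a group.
(A) F (period 2, group 17) vs K (period 4, group 1): the stated order agrees with the simple trend.
(B) Mg (period 3, group 2) vs Al (period 3, group 13): the stated order contradicts the simple trend.
(C) B (period 2, group 13) vs Sr (period 5, group 2): the stated order agrees with the simple trend.
(D) B (period 2, group 13) vs Tl (period 6, group 13): the stated order agrees with the simple trend.
The exception is (B): Al's single 3p electron is easier to remove than one from Mg's filled 3s².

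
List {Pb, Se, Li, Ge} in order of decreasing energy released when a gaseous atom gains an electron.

Se, Ge, Li, Pb

Li is in period 2, group 1; Ge is in period 4, group 14; Se is in period 4, group 16; Pb is in period 6, group 14.
Electron affinity generally becomes more exothermic across a period toward the halogens and less exothermic down a group.
Here both period and group differ, so the two effects have to be weighed against each other.
Li > Pb: period and group pull opposite ways; the down-group shift dominates (60 vs 35 kJ/mol).
Ge > Li: the two effects oppose for this pair; the across-period effect wins (119 vs 60 kJ/mol).
Se > Ge: both are in period 4; the period trend gives Se the larger value.
For reference (kJ/mol): Li 60, Ge 119, Se 195, Pb 35.
So from highest to lowest: Se > Ge > Li > Pb.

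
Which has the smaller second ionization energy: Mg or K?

Mg

The second ionization energy removes an electron from the +1 ion. For each element: Mg⁺ still has 1 valence electron; K⁺ is the bare [Ar] core.
Breaking into a closed-shell core is much more expensive than removing a leftover valence electron — K has the largest IE_2 here.
The numbers (kJ/mol): Mg 1451, K 3052.
Putting it together, IE_2: Mg < K.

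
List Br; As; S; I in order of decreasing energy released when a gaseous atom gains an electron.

S is in period 3, group 16; As is in period 4, group 15; Br is in period 4, group 17; I is in period 5, group 17.
Adding an electron releases more energy for atoms nearer the top right (short of the noble gases).
Neither a single period nor a single group — weigh both effects.
S > As: both effects reinforce here, so S is clearly the higher of the two.
I > S: the two effects oppose for this pair; the across-period effect wins (295 vs 200 kJ/mol).
Br > I: Br sits above I in group 17, so the down-group effect alone puts Br higher.
Tabulated electron affinity (kJ/mol): S 200, As 78, Br 325, I 295.
So from highest to lowest: Br > I > S > As.

Br > I > S > As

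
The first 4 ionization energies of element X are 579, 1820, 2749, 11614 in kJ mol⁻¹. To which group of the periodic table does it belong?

Look for the largest jump between consecutive ionization energies: IE4/IE3 ≈ 4.2, far larger than any earlier ratio.
That jump marks the point where a core electron is being removed. So the atom has 3 valence electrons.
A main-group element with 3 valence electrons is in group 13.

Group 13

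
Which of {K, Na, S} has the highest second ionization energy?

IE_2 is the cost of taking one more electron from the +1 cation: K⁺ is the bare [Ar] core; Na⁺ is the bare [Ne] core; S⁺ still has 5 valence electrons.
Breaking into a closed-shell core is much more expensive than removing a leftover valence electron — K and Na have the largest IE_2 here.
The numbers (kJ/mol): K 3052, Na 4562, S 2252.
Overall IE_2 order: S < K < Na.

Na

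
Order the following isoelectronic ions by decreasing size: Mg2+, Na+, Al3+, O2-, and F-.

O2-, F-, Na+, Mg2+, Al3+

All of these have 10 electrons, so size is governed by nuclear charge alone: the more protons, the stronger the pull on the same electron cloud, and the smaller the ion.
Nuclear charges: Al3+ (Z=13), Mg2+ (Z=12), Na+ (Z=11), F- (Z=9), O2- (Z=8).
Largest to smallest: O2- > F- > Na+ > Mg2+ > Al3+.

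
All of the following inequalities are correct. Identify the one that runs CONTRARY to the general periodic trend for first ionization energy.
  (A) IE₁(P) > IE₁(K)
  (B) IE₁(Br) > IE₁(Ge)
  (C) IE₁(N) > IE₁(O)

The general trend: first ionization energy increases across a period and decreases down a group.
(A) P (period 3, group 15) vs K (period 4, group 1): the stated order agrees with the simple trend.
(B) Br (period 4, group 17) vs Ge (period 4, group 14): the stated order agrees with the simple trend.
(C) N (period 2, group 15) vs O (period 2, group 16): the stated order contradicts the simple trend.
The exception is (C): pairing an electron in O's 2p⁴ costs repulsion energy, so O ionizes more easily than half-filled N (2p³).

(C)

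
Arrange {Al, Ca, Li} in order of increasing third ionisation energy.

Al < Ca < Li

After 2 electrons have been removed, what remains? Al²⁺ still has 1 valence electron; Ca²⁺ is the bare [Ar] core; Li²⁺ is already 1 electron into the core.
Pulling an electron out of a noble-gas core costs far more than removing a remaining valence electron, so Ca and Li sit at the high end of IE_3.
Tabulated IE_3 (kJ/mol): Al 2745, Ca 4912, Li 11815.
Hence IE_3: Al < Ca < Li.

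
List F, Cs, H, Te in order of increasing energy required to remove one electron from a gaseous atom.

Cs < Te < H < F

H is in period 1, group 1; F is in period 2, group 17; Te is in period 5, group 16; Cs is in period 6, group 1.
Removing the outermost electron gets harder across a period and easier down a group.
Here both period and group differ, so the two effects have to be weighed against each other.
Te > Cs: relative to Cs, both the across-period and down-group shifts push Te's first ionization energy up.
H > Te: the two effects oppose for this pair; the down-group effect wins (1312 vs 869 kJ/mol).
F > H: the two effects oppose for this pair; the across-period effect wins (1681 vs 1312 kJ/mol).
For reference (kJ/mol): H 1312, F 1681, Te 869, Cs 376.
So from lowest to highest: Cs < Te < H < F.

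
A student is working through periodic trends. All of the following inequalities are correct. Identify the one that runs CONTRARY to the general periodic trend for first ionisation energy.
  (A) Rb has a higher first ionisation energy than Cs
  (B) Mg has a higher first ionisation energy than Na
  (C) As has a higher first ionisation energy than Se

(C)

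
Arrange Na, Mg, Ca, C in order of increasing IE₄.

C, Ca, Na, Mg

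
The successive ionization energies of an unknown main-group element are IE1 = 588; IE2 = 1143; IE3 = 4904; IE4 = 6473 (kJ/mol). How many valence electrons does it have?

2

Look for the largest jump between consecutive ionization energies: IE3/IE2 ≈ 4.3, far larger than any earlier ratio.
That jump marks the point where a core electron is being removed. So the atom has 2 valence electrons.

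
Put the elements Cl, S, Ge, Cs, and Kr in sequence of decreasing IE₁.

Kr, Cl, S, Ge, Cs

IE₁ increases left→right with effective nuclear charge and decreases top→bottom as the valence shell moves farther out.
Here both period and group differ, so the two effects have to be weighed against each other.
Ge > Cs: relative to Cs, both the across-period and down-group shifts push Ge's first ionization energy up.
S > Ge: both effects reinforce here, so S is clearly the higher of the two.
Cl > S: Cl lies to the right of S in period 3, so the across-period effect alone puts Cl higher.
Kr > Cl: the two effects oppose for this pair; the across-period effect wins (1351 vs 1251 kJ/mol).
Tabulated first ionization energy (kJ/mol): S 1000, Cl 1251, Ge 762, Kr 1351, Cs 376.
So from highest to lowest: Kr > Cl > S > Ge > Cs.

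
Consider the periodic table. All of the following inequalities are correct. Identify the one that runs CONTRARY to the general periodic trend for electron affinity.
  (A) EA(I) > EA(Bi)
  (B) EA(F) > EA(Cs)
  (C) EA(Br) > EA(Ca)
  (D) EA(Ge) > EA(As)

(D)

The general trend: electron affinity increases across a period and decreases down a group.
(A) I (period 5, group 17) vs Bi (period 6, group 15): the stated order agrees with the simple trend.
(B) F (period 2, group 17) vs Cs (period 6, group 1): the stated order agrees with the simple trend.
(C) Br (period 4, group 17) vs Ca (period 4, group 2): the stated order agrees with the simple trend.
(D) Ge (period 4, group 14) vs As (period 4, group 15): the stated order contradicts the simple trend.
The exception is (D): adding an electron to As's half-filled 4p³ is unfavourable, so Ge (4p²) has the more exothermic EA.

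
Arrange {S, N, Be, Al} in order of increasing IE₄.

S < N < Al < Be

The fourth ionization energy removes an electron from the +3 ion. For each element: S³⁺ still has 3 valence electrons; N³⁺ still has 2 valence electrons; Be³⁺ is already 1 electron into the core; Al³⁺ is the bare [Ne] core.
Breaking into a closed-shell core is much more expensive than removing a leftover valence electron — Al and Be have the largest IE_4 here.
Valence configurations: S³⁺ [Ne]3s²3p¹, N³⁺ [He]2s².
The numbers (kJ/mol): S 4556, N 7475, Be 21007, Al 11577.
Overall IE_4 order: S < N < Al < Be.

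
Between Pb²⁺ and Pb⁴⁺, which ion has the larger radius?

Pb²⁺

Both ions have Z = 82 protons, but Pb⁴⁺ has lost more electrons, so its remaining electrons feel a larger effective nuclear charge per electron and are pulled in more tightly.
Higher positive charge → smaller ion, so Pb²⁺ > Pb⁴⁺.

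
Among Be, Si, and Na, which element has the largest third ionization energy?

Be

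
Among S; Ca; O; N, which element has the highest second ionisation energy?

O

After 1 electron has been removed, what remains? S⁺ still has 5 valence electrons; Ca⁺ still has 1 valence electron; O⁺ still has 5 valence electrons; N⁺ still has 4 valence electrons.
All are still removing valence electrons, so compare the +1 ions as you would atoms: IE_2 generally rises across a period (higher Z_eff) and falls down a group (larger shell), subject to the usual subshell exceptions.
Valence configurations: S⁺ [Ne]3s²3p³, Ca⁺ [Ar]4s¹, O⁺ [He]2s²2p³, N⁺ [He]2s²2p².
The numbers (kJ/mol): S 2252, Ca 1145, O 3388, N 2856.
Overall IE_2 order: Ca < S < N < O.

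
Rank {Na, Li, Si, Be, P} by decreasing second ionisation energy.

Li, Na, P, Be, Si

IE_2 is the cost of taking one more electron from the +1 cation: Na⁺ is the bare [Ne] core; Li⁺ is the bare [He] core; Si⁺ still has 3 valence electrons; Be⁺ still has 1 valence electron; P⁺ still has 4 valence electrons.
Breaking into a closed-shell core is much more expensive than removing a leftover valence electron — Na and Li have the largest IE_2 here.
Valence configurations: Si⁺ [Ne]3s²3p¹, Be⁺ [He]2s¹, P⁺ [Ne]3s²3p².
Tabulated IE_2 (kJ/mol): Na 4562, Li 7298, Si 1577, Be 1757, P 1907.
Overall IE_2 order: Si < Be < P < Na < Li.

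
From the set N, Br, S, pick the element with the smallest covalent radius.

Atomic radius shrinks across a period as nuclear charge pulls the same shell inward, and grows down a group as new shells are added.
These sit on a diagonal, where the across-period and down-group effects partly cancel.
S > N: the two effects oppose for this pair; the down-group effect wins (103 vs 71 pm).
Br > S: the two effects oppose for this pair; the down-group effect wins (114 vs 103 pm).
Tabulated atomic radius (pm): N 71, S 103, Br 114.
The smallest covalent radius among these belongs to N.

N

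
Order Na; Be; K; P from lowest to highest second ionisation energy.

The second ionization energy removes an electron from the +1 ion. For each element: Na⁺ is the bare [Ne] core; Be⁺ still has 1 valence electron; K⁺ is the bare [Ar] core; P⁺ still has 4 valence electrons.
Pulling an electron out of a noble-gas core costs far more than removing a remaining valence electron, so K and Na sit at the high end of IE_2.
Valence configurations: Be⁺ [He]2s¹, P⁺ [Ne]3s²3p².
Tabulated IE_2 (kJ/mol): Na 4562, Be 1757, K 3052, P 1907.
So the second ionization energies run Be < P < K < Na.

Be < P < K < Na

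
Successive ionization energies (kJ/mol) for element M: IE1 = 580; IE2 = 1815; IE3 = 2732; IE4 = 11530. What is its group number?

Group 13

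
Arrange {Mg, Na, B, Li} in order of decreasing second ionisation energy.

Consider each +1 ion: Mg⁺ still has 1 valence electron; Na⁺ is the bare [Ne] core; B⁺ still has 2 valence electrons; Li⁺ is the bare [He] core.
Breaking into a closed-shell core is much more expensive than removing a leftover valence electron — Na and Li have the largest IE_2 here.
Valence configurations: Mg⁺ [Ne]3s¹, B⁺ [He]2s².
The numbers (kJ/mol): Mg 1451, Na 4562, B 2427, Li 7298.
Overall IE_2 order: Mg < B < Na < Li.

Li, Na, B, Mg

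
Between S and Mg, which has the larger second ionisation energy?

S

IE_2 is the cost of taking one more electron from the +1 cation: S⁺ still has 5 valence electrons; Mg⁺ still has 1 valence electron.
All are still removing valence electrons, so compare the +1 ions as you would atoms: IE_2 generally rises across a period (higher Z_eff) and falls down a group (larger shell), subject to the usual subshell exceptions.
Valence configurations: S⁺ [Ne]3s²3p³, Mg⁺ [Ne]3s¹.
Approximate IE_2 values (kJ/mol): S 2252, Mg 1451.
Hence IE_2: Mg < S.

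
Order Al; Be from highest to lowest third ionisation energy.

After 2 electrons have been removed, what remains? Al²⁺ still has 1 valence electron; Be²⁺ is the bare [He] core.
Pulling an electron out of a noble-gas core costs far more than removing a remaining valence electron, so Be sits at the high end of IE_3.
The numbers (kJ/mol): Al 2745, Be 14849.
Hence IE_3: Al < Be.

Be > Al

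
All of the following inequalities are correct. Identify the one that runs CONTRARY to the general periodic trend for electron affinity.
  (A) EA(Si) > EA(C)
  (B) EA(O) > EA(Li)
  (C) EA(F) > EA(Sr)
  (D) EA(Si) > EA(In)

(A)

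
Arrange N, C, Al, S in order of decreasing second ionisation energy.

N > C > S > Al

The second ionization energy removes an electron from the +1 ion. For each element: N⁺ still has 4 valence electrons; C⁺ still has 3 valence electrons; Al⁺ still has 2 valence electrons; S⁺ still has 5 valence electrons.
All are still removing valence electrons, so compare the +1 ions as you would atoms: IE_2 generally rises across a period (higher Z_eff) and falls down a group (larger shell), subject to the usual subshell exceptions.
Valence configurations: N⁺ [He]2s²2p², C⁺ [He]2s²2p¹, Al⁺ [Ne]3s², S⁺ [Ne]3s²3p³.
Approximate IE_2 values (kJ/mol): N 2856, C 2353, Al 1817, S 2252.
Putting it together, IE_2: Al < S < C < N.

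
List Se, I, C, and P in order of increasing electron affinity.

P < C < Se < I

C is in period 2, group 14; P is in period 3, group 15; Se is in period 4, group 16; I is in period 5, group 17.
Adding an electron releases more energy for atoms nearer the top right (short of the noble gases).
A diagonal step moves right (one effect) and down (the opposite effect) at once.
C > P: period and group pull opposite ways; the down-group shift dominates (122 vs 72 kJ/mol).
Se > C: period and group pull opposite ways; the across-period shift dominates (195 vs 122 kJ/mol).
I > Se: the two effects oppose for this pair; the across-period effect wins (295 vs 195 kJ/mol).
Approximate values (kJ/mol): C 122, P 72, Se 195, I 295.
So from lowest to highest: P < C < Se < I.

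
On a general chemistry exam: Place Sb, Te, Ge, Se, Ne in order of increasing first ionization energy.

Removing the outermost electron gets harder across a period and easier down a group.
These span different periods and groups, so the two trends combine.
Sb > Ge: the two effects oppose for this pair; the across-period effect wins (831 vs 762 kJ/mol).
Te > Sb: Te lies to the right of Sb in period 5, so the across-period effect alone puts Te higher.
Se > Te: they share group 16; the group trend gives Se the larger value.
Ne > Se: both effects reinforce here, so Ne is clearly the higher of the two.
Tabulated first ionization energy (kJ/mol): Ne 2081, Ge 762, Se 941, Sb 831, Te 869.
So from lowest to highest: Ge < Sb < Te < Se < Ne.

Ge < Sb < Te < Se < Ne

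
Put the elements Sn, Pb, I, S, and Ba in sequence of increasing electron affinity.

S is in period 3, group 16; Sn is in period 5, group 14; I is in period 5, group 17; Ba is in period 6, group 2; Pb is in period 6, group 14.
EA tends to increase across a period and decrease down a group, though the pattern is less regular than for IE or radius.
Neither a single period nor a single group — weigh both effects.
Pb > Ba: both are in period 6; the period trend gives Pb the larger value.
Sn > Pb: they share group 14; the group trend gives Sn the larger value.
S > Sn: relative to Sn, both the across-period and down-group shifts push S's electron affinity up.
I > S: period and group pull opposite ways; the across-period shift dominates (295 vs 200 kJ/mol).
For reference (kJ/mol): S 200, Sn 107, I 295, Ba 14, Pb 35.
So from lowest to highest: Ba < Pb < Sn < S < I.

Ba < Pb < Sn < S < I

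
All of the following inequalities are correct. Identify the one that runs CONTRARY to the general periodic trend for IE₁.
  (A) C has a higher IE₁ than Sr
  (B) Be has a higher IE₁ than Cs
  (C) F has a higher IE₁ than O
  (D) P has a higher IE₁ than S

(D)

The general trend: IE₁ increases across a period and decreases down a group.
(A) C (period 2, group 14) vs Sr (period 5, group 2): the stated order agrees with the simple trend.
(B) Be (period 2, group 2) vs Cs (period 6, group 1): the stated order agrees with the simple trend.
(C) F (period 2, group 17) vs O (period 2, group 16): the stated order agrees with the simple trend.
(D) P (period 3, group 15) vs S (period 3, group 16): the stated order contradicts the simple trend.
The exception is (D): S (3p⁴) ionizes more easily than half-filled P (3p³) because the paired 3p electron in S is pushed out by e⁻–e⁻ repulsion.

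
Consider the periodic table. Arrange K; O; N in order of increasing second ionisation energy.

N, K, O

IE_2 is the cost of taking one more electron from the +1 cation: K⁺ is the bare [Ar] core; O⁺ still has 5 valence electrons; N⁺ still has 4 valence electrons.
Usually core removal costs more than valence removal, but here the competition is close: a tightly held n=2 valence electron can cost more to remove than an n=3 core electron, so the actual values have to decide it.
Valence configurations: O⁺ [He]2s²2p³, N⁺ [He]2s²2p².
Approximate IE_2 values (kJ/mol): K 3052, O 3388, N 2856.
Hence IE_2: N < K < O.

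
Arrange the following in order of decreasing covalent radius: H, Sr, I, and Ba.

Ba > Sr > I > H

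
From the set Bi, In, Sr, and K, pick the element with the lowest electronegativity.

K

Electronegativity increases across a period and decreases down a group, tracking effective nuclear charge and atomic size.
Here both period and group differ, so the two effects have to be weighed against each other.
Sr > K: period and group pull opposite ways; the across-period shift dominates (0.95 vs 0.82).
In > Sr: In lies to the right of Sr in period 5, so the across-period effect alone puts In higher.
Bi > In: the two effects oppose for this pair; the across-period effect wins (2.02 vs 1.78).
For reference (Pauling): K 0.82, Sr 0.95, In 1.78, Bi 2.02.
The lowest electronegativity among these belongs to K.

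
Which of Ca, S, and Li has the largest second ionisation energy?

Li

IE_2 is the cost of taking one more electron from the +1 cation: Ca⁺ still has 1 valence electron; S⁺ still has 5 valence electrons; Li⁺ is the bare [He] core.
Breaking into a closed-shell core is much more expensive than removing a leftover valence electron — Li has the largest IE_2 here.
Valence configurations: Ca⁺ [Ar]4s¹, S⁺ [Ne]3s²3p³.
Approximate IE_2 values (kJ/mol): Ca 1145, S 2252, Li 7298.
Overall IE_2 order: Ca < S < Li.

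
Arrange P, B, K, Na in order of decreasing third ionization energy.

IE_3 is the cost of taking one more electron from the +2 cation: P²⁺ still has 3 valence electrons; B²⁺ still has 1 valence electron; K²⁺ is already 1 electron into the core; Na²⁺ is already 1 electron into the core.
Pulling an electron out of a noble-gas core costs far more than removing a remaining valence electron, so K and Na sit at the high end of IE_3.
Valence configurations: P²⁺ [Ne]3s²3p¹, B²⁺ [He]2s¹.
Tabulated IE_3 (kJ/mol): P 2914, B 3660, K 4420, Na 6910.
Hence IE_3: P < B < K < Na.

Na > K > B > P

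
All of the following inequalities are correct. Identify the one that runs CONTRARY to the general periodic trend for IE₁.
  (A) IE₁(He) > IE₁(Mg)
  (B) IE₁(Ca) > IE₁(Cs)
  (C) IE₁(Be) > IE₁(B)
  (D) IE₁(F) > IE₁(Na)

(C)

The general trend: IE₁ increases across a period and decreases down a group.
(A) He (period 1, group 18) vs Mg (period 3, group 2): the stated order agrees with the simple trend.
(B) Ca (period 4, group 2) vs Cs (period 6, group 1): the stated order agrees with the simple trend.
(C) Be (period 2, group 2) vs B (period 2, group 13): the stated order contradicts the simple trend.
(D) F (period 2, group 17) vs Na (period 3, group 1): the stated order agrees with the simple trend.
The exception is (C): removing B's lone 2p electron is easier than breaking Be's filled 2s².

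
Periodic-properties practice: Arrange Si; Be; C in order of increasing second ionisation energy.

Si < Be < C

IE_2 is the cost of taking one more electron from the +1 cation: Si⁺ still has 3 valence electrons; Be⁺ still has 1 valence electron; C⁺ still has 3 valence electrons.
All are still removing valence electrons, so compare the +1 ions as you would atoms: IE_2 generally rises across a period (higher Z_eff) and falls down a group (larger shell), subject to the usual subshell exceptions.
Valence configurations: Si⁺ [Ne]3s²3p¹, Be⁺ [He]2s¹, C⁺ [He]2s²2p¹.
Approximate IE_2 values (kJ/mol): Si 1577, Be 1757, C 2353.
Putting it together, IE_2: Si < Be < C.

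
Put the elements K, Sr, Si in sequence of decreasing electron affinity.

Si, K, Sr

Si is in period 3, group 14; K is in period 4, group 1; Sr is in period 5, group 2.
Atoms with high Z_eff and room in the valence shell (especially the halogens) have the most exothermic electron affinities.
These span different periods and groups, so the two trends combine.
K > Sr: the two effects oppose for this pair; the down-group effect wins (48 vs 5 kJ/mol).
Si > K: relative to K, both the across-period and down-group shifts push Si's electron affinity up.
Tabulated electron affinity (kJ/mol): Si 134, K 48, Sr 5.
So from highest to lowest: Si > K > Sr.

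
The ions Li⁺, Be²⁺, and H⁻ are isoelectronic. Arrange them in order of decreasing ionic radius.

H⁻ > Li⁺ > Be²⁺

All of these have 2 electrons, so size is governed by nuclear charge alone: the more protons, the stronger the pull on the same electron cloud, and the smaller the ion.
Nuclear charges: Be²⁺ (Z=4), Li⁺ (Z=3), H⁻ (Z=1).
Largest to smallest: H⁻ > Li⁺ > Be²⁺.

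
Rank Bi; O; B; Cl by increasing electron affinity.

Atoms with high Z_eff and room in the valence shell (especially the halogens) have the most exothermic electron affinities.
Neither a single period nor a single group — weigh both effects.
Bi > B: period and group pull opposite ways; the across-period shift dominates (91 vs 27 kJ/mol).
O > Bi: relative to Bi, both the across-period and down-group shifts push O's electron affinity up.
Cl > O: period and group pull opposite ways; the across-period shift dominates (349 vs 141 kJ/mol).
Approximate values (kJ/mol): B 27, O 141, Cl 349, Bi 91.
So from lowest to highest: B < Bi < O < Cl.

B, Bi, O, Cl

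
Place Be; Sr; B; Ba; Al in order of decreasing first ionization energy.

Be > B > Al > Sr > Ba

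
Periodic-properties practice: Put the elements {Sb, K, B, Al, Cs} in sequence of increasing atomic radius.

B < Al < Sb < K < Cs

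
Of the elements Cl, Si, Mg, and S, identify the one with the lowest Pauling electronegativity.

Mg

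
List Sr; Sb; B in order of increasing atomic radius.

B < Sb < Sr

Across a period the added protons contract the valence shell; down a group each new principal shell makes the atom larger.
Neither a single period nor a single group — weigh both effects.
Sb > B: the two effects oppose for this pair; the down-group effect wins (140 vs 85 pm).
Sr > Sb: both are in period 5; the period trend gives Sr the larger value.
For reference (pm): B 85, Sr 185, Sb 140.
So from smallest to largest: B < Sb < Sr.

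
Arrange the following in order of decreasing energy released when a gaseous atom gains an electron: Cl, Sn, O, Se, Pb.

Cl, Se, O, Sn, Pb

O is in period 2, group 16; Cl is in period 3, group 17; Se is in period 4, group 16; Sn is in period 5, group 14; Pb is in period 6, group 14.
Atoms with high Z_eff and room in the valence shell (especially the halogens) have the most exothermic electron affinities.
Neither a single period nor a single group — weigh both effects.
Sn > Pb: Sn sits above Pb in group 14, so the down-group effect alone puts Sn higher.
O > Sn: both effects reinforce here, so O is clearly the higher of the two.
Se > O: this pair runs against the simple trend — see the exception note.
Cl > Se: both effects reinforce here, so Cl is clearly the higher of the two.
Note the exception: Se has a higher electron affinity than O, contrary to the simple trend — O's compact 2p subshell gives strong electron–electron repulsion on the added electron.
Tabulated electron affinity (kJ/mol): O 141, Cl 349, Se 195, Sn 107, Pb 35.
So from highest to lowest: Cl > Se > O > Sn > Pb.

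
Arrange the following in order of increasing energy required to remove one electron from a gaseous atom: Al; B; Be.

Al, B, Be

Be is in period 2, group 2; B is in period 2, group 13; Al is in period 3, group 13.
Removing the outermost electron gets harder across a period and easier down a group.
Here both period and group differ, so the two effects have to be weighed against each other.
B > Al: they share group 13; the group trend gives B the larger value.
Be > B: this pair runs against the simple trend — see the exception note.
Note the exception: Be has a higher first ionization energy than B, contrary to the simple trend — removing B's lone 2p electron is easier than breaking Be's filled 2s².
Approximate values (kJ/mol): Be 900, B 801, Al 578.
So from lowest to highest: Al < B < Be.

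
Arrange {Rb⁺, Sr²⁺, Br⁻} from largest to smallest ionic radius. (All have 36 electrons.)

All of these have 36 electrons, so size is governed by nuclear charge alone: the more protons, the stronger the pull on the same electron cloud, and the smaller the ion.
Nuclear charges: Sr²⁺ (Z=38), Rb⁺ (Z=37), Br⁻ (Z=35).
Largest to smallest: Br⁻ > Rb⁺ > Sr²⁺.

Br⁻ > Rb⁺ > Sr²⁺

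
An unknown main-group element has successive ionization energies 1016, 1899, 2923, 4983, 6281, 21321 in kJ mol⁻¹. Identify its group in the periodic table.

Group 15

Look for the largest jump between consecutive ionization energies: IE6/IE5 ≈ 3.4, far larger than any earlier ratio.
That jump marks the point where a core electron is being removed. So the atom has 5 valence electrons.
A main-group element with 5 valence electrons is in group 15.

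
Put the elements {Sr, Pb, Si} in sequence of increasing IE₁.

Sr, Pb, Si

Si is in period 3, group 14; Sr is in period 5, group 2; Pb is in period 6, group 14.
Removing the outermost electron gets harder across a period and easier down a group.
Neither a single period nor a single group — weigh both effects.
Pb > Sr: period and group pull opposite ways; the across-period shift dominates (716 vs 550 kJ/mol).
Si > Pb: Si sits above Pb in group 14, so the down-group effect alone puts Si higher.
For reference (kJ/mol): Si 786, Sr 550, Pb 716.
So from lowest to highest: Sr < Pb < Si.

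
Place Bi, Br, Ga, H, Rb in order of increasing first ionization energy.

H is in period 1, group 1; Ga is in period 4, group 13; Br is in period 4, group 17; Rb is in period 5, group 1; Bi is in period 6, group 15.
IE₁ increases left→right with effective nuclear charge and decreases top→bottom as the valence shell moves farther out.
Here both period and group differ, so the two effects have to be weighed against each other.
Ga > Rb: relative to Rb, both the across-period and down-group shifts push Ga's first ionization energy up.
Bi > Ga: period and group pull opposite ways; the across-period shift dominates (703 vs 579 kJ/mol).
Br > Bi: both effects reinforce here, so Br is clearly the higher of the two.
H > Br: period and group pull opposite ways; the down-group shift dominates (1312 vs 1140 kJ/mol).
Approximate values (kJ/mol): H 1312, Ga 579, Br 1140, Rb 403, Bi 703.
So from lowest to highest: Rb < Ga < Bi < Br < H.

Rb, Ga, Bi, Br, H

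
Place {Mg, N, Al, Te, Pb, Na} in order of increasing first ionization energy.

N is in period 2, group 15; Na is in period 3, group 1; Mg is in period 3, group 2; Al is in period 3, group 13; Te is in period 5, group 16; Pb is in period 6, group 14.
IE₁ increases left→right with effective nuclear charge and decreases top→bottom as the valence shell moves farther out.
Neither a single period nor a single group — weigh both effects.
Al > Na: Al lies to the right of Na in period 3, so the across-period effect alone puts Al higher.
Pb > Al: period and group pull opposite ways; the across-period shift dominates (716 vs 578 kJ/mol).
Mg > Pb: the two effects oppose for this pair; the down-group effect wins (738 vs 716 kJ/mol).
Te > Mg: period and group pull opposite ways; the across-period shift dominates (869 vs 738 kJ/mol).
N > Te: the two effects oppose for this pair; the down-group effect wins (1402 vs 869 kJ/mol).
Note the exception: Mg has a higher first ionization energy than Al, contrary to the simple trend — Al's single 3p electron is easier to remove than one from Mg's filled 3s².
Approximate values (kJ/mol): N 1402, Na 496, Mg 738, Al 578, Te 869, Pb 716.
So from lowest to highest: Na < Al < Pb < Mg < Te < N.

Na, Al, Pb, Mg, Te, N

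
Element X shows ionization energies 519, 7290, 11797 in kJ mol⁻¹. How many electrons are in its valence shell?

1

Look for the largest jump between consecutive ionization energies: IE2/IE1 ≈ 14.0, far larger than any earlier ratio.
That jump marks the point where a core electron is being removed. So the atom has 1 valence electron.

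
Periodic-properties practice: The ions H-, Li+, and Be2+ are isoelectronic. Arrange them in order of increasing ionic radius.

Be2+, Li+, H-

All of these have 2 electrons, so size is governed by nuclear charge alone: the more protons, the stronger the pull on the same electron cloud, and the smaller the ion.
Nuclear charges: Be2+ (Z=4), Li+ (Z=3), H- (Z=1).
Smallest to largest: Be2+ < Li+ < H-.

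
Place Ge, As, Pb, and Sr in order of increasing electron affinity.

Ge is in period 4, group 14; As is in period 4, group 15; Sr is in period 5, group 2; Pb is in period 6, group 14.
Atoms with high Z_eff and room in the valence shell (especially the halogens) have the most exothermic electron affinities.
These span different periods and groups, so the two trends combine.
Pb > Sr: period and group pull opposite ways; the across-period shift dominates (35 vs 5 kJ/mol).
As > Pb: both effects reinforce here, so As is clearly the higher of the two.
Ge > As: this pair runs against the simple trend — see the exception note.
Note the exception: Ge has a higher electron affinity than As, contrary to the simple trend — adding an electron to As's half-filled 4p³ is unfavourable, so Ge (4p²) has the more exothermic EA.
Approximate values (kJ/mol): Ge 119, As 78, Sr 5, Pb 35.
So from lowest to highest: Sr < Pb < As < Ge.

Sr, Pb, As, Ge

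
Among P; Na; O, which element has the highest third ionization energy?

Na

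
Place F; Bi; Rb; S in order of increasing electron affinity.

F is in period 2, group 17; S is in period 3, group 16; Rb is in period 5, group 1; Bi is in period 6, group 15.
Electron affinity generally becomes more exothermic across a period toward the halogens and less exothermic down a group.
Here both period and group differ, so the two effects have to be weighed against each other.
Bi > Rb: period and group pull opposite ways; the across-period shift dominates (91 vs 47 kJ/mol).
S > Bi: both effects reinforce here, so S is clearly the higher of the two.
F > S: relative to S, both the across-period and down-group shifts push F's electron affinity up.
Approximate values (kJ/mol): F 328, S 200, Rb 47, Bi 91.
So from lowest to highest: Rb < Bi < S < F.

Rb < Bi < S < F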